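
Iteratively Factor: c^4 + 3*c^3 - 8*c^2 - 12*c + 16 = (c - 2)*(c^3 + 5*c^2 + 2*c - 8) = (c - 2)*(c + 2)*(c^2 + 3*c - 4) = (c - 2)*(c + 2)*(c + 4)*(c - 1)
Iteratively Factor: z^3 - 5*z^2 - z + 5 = (z + 1)*(z^2 - 6*z + 5) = (z - 5)*(z + 1)*(z - 1)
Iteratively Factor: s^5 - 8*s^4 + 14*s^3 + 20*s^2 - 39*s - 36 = (s + 1)*(s^4 - 9*s^3 + 23*s^2 - 3*s - 36) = (s + 1)^2*(s^3 - 10*s^2 + 33*s - 36) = (s - 3)*(s + 1)^2*(s^2 - 7*s + 12) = (s - 4)*(s - 3)*(s + 1)^2*(s - 3)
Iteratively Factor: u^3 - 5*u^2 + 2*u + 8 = (u - 4)*(u^2 - u - 2) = (u - 4)*(u + 1)*(u - 2)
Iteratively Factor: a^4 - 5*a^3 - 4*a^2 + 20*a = (a)*(a^3 - 5*a^2 - 4*a + 20) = a*(a - 5)*(a^2 - 4) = a*(a - 5)*(a + 2)*(a - 2)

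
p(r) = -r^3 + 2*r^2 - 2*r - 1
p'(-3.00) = -41.00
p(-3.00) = 50.00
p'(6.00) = -86.00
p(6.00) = -157.00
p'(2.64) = -12.35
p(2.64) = -10.74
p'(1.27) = -1.76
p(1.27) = -2.36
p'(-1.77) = -18.48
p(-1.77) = 14.35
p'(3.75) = -29.19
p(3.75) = -33.11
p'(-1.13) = -10.35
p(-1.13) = 5.26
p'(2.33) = -8.97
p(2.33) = -7.45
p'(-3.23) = -46.22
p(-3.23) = 60.02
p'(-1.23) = -11.46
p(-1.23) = 6.35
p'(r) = -3*r^2 + 4*r - 2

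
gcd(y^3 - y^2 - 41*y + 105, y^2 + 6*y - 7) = y + 7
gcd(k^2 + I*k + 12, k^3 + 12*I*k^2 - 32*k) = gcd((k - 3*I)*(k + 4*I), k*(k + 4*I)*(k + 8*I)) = k + 4*I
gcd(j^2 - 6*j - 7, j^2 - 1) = j + 1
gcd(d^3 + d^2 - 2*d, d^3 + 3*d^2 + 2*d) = d^2 + 2*d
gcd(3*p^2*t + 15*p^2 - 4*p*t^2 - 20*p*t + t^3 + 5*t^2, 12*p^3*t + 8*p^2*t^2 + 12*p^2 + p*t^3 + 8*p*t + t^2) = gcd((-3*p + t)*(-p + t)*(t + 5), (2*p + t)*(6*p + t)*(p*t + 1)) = 1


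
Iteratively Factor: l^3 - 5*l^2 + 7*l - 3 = (l - 1)*(l^2 - 4*l + 3) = (l - 3)*(l - 1)*(l - 1)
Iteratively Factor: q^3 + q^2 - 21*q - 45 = (q - 5)*(q^2 + 6*q + 9) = (q - 5)*(q + 3)*(q + 3)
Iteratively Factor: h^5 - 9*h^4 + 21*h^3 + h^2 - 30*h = (h - 2)*(h^4 - 7*h^3 + 7*h^2 + 15*h) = (h - 2)*(h + 1)*(h^3 - 8*h^2 + 15*h) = (h - 5)*(h - 2)*(h + 1)*(h^2 - 3*h) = (h - 5)*(h - 3)*(h - 2)*(h + 1)*(h)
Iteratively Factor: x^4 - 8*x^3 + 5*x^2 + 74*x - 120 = (x - 2)*(x^3 - 6*x^2 - 7*x + 60) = (x - 4)*(x - 2)*(x^2 - 2*x - 15) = (x - 5)*(x - 4)*(x - 2)*(x + 3)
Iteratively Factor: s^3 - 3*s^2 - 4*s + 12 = (s - 3)*(s^2 - 4) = (s - 3)*(s + 2)*(s - 2)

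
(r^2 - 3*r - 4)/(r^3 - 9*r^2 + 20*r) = (r + 1)/(r*(r - 5))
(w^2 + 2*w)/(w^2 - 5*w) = (w + 2)/(w - 5)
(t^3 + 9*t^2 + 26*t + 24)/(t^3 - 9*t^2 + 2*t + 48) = (t^2 + 7*t + 12)/(t^2 - 11*t + 24)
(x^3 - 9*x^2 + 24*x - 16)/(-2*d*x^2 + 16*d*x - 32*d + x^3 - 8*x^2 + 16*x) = (x - 1)/(-2*d + x)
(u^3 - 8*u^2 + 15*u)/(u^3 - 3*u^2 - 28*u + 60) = u*(u^2 - 8*u + 15)/(u^3 - 3*u^2 - 28*u + 60)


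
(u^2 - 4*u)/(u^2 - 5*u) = (u - 4)/(u - 5)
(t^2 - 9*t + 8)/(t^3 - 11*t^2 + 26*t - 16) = 1/(t - 2)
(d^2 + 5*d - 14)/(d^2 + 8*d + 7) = (d - 2)/(d + 1)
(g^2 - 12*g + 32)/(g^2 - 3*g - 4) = (g - 8)/(g + 1)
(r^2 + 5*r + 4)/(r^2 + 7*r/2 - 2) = 2*(r + 1)/(2*r - 1)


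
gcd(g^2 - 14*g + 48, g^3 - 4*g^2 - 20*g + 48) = g - 6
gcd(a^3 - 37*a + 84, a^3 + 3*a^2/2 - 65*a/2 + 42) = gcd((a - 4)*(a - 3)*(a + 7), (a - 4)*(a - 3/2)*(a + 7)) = a^2 + 3*a - 28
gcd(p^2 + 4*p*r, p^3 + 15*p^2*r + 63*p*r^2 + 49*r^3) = 1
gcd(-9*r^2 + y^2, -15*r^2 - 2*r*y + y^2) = 3*r + y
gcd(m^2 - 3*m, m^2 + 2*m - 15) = m - 3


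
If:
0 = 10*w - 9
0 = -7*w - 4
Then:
No Solution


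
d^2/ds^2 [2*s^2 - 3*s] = 4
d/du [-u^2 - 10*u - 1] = -2*u - 10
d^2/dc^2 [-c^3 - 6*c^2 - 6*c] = -6*c - 12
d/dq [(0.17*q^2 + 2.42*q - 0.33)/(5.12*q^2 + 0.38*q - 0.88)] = (-12.3258*q^2 + 3.08*q - 2.0042)/(26.2144*q^4 + 3.8912*q^3 - 8.8668*q^2 - 0.6688*q + 0.7744)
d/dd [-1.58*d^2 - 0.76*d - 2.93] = -3.16*d - 0.76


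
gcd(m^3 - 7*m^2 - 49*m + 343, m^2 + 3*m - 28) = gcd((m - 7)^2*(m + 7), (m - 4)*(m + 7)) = m + 7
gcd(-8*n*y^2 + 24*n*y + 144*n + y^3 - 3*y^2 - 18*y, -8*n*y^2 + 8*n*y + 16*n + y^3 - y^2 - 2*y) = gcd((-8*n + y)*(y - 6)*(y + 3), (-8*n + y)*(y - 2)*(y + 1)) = -8*n + y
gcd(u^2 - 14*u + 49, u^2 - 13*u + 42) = u - 7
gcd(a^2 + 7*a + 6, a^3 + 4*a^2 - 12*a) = a + 6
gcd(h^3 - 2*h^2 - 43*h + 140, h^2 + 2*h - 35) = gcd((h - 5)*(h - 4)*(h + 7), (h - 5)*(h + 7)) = h^2 + 2*h - 35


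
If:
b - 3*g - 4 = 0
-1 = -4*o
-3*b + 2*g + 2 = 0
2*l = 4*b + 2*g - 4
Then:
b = -2/7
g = -10/7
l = -4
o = 1/4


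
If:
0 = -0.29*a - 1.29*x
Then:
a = -4.44827586206897*x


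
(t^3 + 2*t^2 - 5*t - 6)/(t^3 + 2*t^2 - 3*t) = (t^2 - t - 2)/(t*(t - 1))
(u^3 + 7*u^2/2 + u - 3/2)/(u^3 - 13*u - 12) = (u - 1/2)/(u - 4)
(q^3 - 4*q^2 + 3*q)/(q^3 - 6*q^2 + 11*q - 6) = q/(q - 2)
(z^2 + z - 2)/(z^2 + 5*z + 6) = (z - 1)/(z + 3)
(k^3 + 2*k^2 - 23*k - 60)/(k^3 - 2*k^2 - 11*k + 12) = (k^2 - k - 20)/(k^2 - 5*k + 4)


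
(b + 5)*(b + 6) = b^2 + 11*b + 30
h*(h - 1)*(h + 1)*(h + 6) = h^4 + 6*h^3 - h^2 - 6*h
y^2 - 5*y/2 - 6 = (y - 4)*(y + 3/2)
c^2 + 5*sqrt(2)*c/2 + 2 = (c + sqrt(2)/2)*(c + 2*sqrt(2))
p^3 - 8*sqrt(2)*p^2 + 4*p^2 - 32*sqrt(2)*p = p*(p + 4)*(p - 8*sqrt(2))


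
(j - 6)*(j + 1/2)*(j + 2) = j^3 - 7*j^2/2 - 14*j - 6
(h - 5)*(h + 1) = h^2 - 4*h - 5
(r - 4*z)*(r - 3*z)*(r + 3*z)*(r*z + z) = r^4*z - 4*r^3*z^2 + r^3*z - 9*r^2*z^3 - 4*r^2*z^2 + 36*r*z^4 - 9*r*z^3 + 36*z^4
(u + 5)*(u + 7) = u^2 + 12*u + 35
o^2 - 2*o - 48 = (o - 8)*(o + 6)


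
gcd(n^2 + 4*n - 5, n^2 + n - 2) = n - 1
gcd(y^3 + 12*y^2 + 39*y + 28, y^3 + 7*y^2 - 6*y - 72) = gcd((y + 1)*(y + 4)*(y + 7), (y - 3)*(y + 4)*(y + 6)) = y + 4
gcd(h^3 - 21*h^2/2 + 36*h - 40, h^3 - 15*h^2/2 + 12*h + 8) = h^2 - 8*h + 16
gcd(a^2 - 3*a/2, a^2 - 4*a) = a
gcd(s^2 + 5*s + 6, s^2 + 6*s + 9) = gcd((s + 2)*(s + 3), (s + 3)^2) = s + 3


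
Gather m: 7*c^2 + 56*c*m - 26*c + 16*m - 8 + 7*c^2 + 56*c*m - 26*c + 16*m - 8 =14*c^2 - 52*c + m*(112*c + 32) - 16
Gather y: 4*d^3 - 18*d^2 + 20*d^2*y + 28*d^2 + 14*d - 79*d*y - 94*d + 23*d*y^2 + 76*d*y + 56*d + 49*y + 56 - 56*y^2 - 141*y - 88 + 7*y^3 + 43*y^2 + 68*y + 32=4*d^3 + 10*d^2 - 24*d + 7*y^3 + y^2*(23*d - 13) + y*(20*d^2 - 3*d - 24)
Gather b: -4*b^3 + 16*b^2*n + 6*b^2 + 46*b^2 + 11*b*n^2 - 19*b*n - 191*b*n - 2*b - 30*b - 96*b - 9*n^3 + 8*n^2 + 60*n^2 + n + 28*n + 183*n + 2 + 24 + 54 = -4*b^3 + b^2*(16*n + 52) + b*(11*n^2 - 210*n - 128) - 9*n^3 + 68*n^2 + 212*n + 80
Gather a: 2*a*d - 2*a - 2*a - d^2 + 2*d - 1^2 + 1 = a*(2*d - 4) - d^2 + 2*d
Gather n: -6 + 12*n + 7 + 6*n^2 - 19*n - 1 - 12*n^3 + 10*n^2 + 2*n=-12*n^3 + 16*n^2 - 5*n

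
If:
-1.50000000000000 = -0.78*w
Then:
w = 1.92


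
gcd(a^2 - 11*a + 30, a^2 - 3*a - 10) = a - 5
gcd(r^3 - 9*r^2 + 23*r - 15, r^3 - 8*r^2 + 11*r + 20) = r - 5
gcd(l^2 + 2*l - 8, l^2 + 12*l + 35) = 1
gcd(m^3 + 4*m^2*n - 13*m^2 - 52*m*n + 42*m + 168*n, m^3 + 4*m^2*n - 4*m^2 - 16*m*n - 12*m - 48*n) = m^2 + 4*m*n - 6*m - 24*n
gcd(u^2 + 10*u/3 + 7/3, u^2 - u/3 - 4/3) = u + 1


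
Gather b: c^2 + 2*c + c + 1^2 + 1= c^2 + 3*c + 2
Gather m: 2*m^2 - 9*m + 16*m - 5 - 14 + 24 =2*m^2 + 7*m + 5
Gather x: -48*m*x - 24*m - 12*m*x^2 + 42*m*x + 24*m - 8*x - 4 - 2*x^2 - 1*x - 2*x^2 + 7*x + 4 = x^2*(-12*m - 4) + x*(-6*m - 2)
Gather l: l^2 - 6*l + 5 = l^2 - 6*l + 5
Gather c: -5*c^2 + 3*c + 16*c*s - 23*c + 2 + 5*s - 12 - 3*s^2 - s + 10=-5*c^2 + c*(16*s - 20) - 3*s^2 + 4*s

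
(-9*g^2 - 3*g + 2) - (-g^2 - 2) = -8*g^2 - 3*g + 4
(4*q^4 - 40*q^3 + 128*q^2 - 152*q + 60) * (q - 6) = 4*q^5 - 64*q^4 + 368*q^3 - 920*q^2 + 972*q - 360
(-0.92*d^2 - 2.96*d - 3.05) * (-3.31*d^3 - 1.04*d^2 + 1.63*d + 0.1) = 3.0452*d^5 + 10.7544*d^4 + 11.6743*d^3 - 1.7448*d^2 - 5.2675*d - 0.305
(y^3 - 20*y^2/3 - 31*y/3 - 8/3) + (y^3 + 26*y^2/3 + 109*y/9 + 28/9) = 2*y^3 + 2*y^2 + 16*y/9 + 4/9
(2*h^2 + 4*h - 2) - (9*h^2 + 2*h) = -7*h^2 + 2*h - 2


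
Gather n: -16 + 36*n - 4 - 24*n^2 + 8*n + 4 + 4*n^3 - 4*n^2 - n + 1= 4*n^3 - 28*n^2 + 43*n - 15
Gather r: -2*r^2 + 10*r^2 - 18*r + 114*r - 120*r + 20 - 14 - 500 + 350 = 8*r^2 - 24*r - 144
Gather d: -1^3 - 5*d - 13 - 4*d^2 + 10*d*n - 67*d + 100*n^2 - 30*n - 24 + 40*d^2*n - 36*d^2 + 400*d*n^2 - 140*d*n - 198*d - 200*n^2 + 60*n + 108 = d^2*(40*n - 40) + d*(400*n^2 - 130*n - 270) - 100*n^2 + 30*n + 70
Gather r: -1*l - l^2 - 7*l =-l^2 - 8*l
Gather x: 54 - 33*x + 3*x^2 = 3*x^2 - 33*x + 54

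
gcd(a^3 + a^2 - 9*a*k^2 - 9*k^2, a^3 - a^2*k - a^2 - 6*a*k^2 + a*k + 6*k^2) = a - 3*k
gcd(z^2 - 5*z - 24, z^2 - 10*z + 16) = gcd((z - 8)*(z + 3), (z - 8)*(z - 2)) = z - 8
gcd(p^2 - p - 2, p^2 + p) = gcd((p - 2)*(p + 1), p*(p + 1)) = p + 1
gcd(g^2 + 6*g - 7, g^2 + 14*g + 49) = g + 7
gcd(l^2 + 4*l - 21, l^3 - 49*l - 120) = 1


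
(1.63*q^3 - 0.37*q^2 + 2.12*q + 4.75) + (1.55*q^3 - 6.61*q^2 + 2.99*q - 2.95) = 3.18*q^3 - 6.98*q^2 + 5.11*q + 1.8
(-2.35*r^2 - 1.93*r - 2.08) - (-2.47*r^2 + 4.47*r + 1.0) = 0.12*r^2 - 6.4*r - 3.08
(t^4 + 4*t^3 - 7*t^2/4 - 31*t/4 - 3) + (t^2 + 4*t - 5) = t^4 + 4*t^3 - 3*t^2/4 - 15*t/4 - 8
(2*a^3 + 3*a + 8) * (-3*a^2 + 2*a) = -6*a^5 + 4*a^4 - 9*a^3 - 18*a^2 + 16*a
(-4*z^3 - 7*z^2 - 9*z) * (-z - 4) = 4*z^4 + 23*z^3 + 37*z^2 + 36*z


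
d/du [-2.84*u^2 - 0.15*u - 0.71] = -5.68*u - 0.15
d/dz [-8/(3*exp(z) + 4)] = 24*exp(z)/(3*exp(z) + 4)^2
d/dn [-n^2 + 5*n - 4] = 5 - 2*n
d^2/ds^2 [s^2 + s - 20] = 2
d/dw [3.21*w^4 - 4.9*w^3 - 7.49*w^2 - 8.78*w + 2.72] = 12.84*w^3 - 14.7*w^2 - 14.98*w - 8.78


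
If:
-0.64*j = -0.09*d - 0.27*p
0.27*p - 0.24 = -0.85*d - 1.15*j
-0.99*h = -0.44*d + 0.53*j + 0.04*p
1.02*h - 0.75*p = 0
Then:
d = 0.19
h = 0.05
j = 0.06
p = 0.07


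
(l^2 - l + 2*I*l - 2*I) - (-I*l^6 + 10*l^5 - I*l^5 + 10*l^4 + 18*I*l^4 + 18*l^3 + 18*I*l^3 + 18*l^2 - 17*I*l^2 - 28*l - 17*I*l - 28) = I*l^6 - 10*l^5 + I*l^5 - 10*l^4 - 18*I*l^4 - 18*l^3 - 18*I*l^3 - 17*l^2 + 17*I*l^2 + 27*l + 19*I*l + 28 - 2*I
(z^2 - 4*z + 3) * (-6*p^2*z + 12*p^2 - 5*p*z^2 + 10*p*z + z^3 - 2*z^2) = -6*p^2*z^3 + 36*p^2*z^2 - 66*p^2*z + 36*p^2 - 5*p*z^4 + 30*p*z^3 - 55*p*z^2 + 30*p*z + z^5 - 6*z^4 + 11*z^3 - 6*z^2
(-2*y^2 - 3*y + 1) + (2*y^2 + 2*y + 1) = 2 - y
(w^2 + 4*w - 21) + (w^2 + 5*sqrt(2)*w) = 2*w^2 + 4*w + 5*sqrt(2)*w - 21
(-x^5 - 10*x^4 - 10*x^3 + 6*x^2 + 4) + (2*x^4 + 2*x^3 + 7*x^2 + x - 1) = -x^5 - 8*x^4 - 8*x^3 + 13*x^2 + x + 3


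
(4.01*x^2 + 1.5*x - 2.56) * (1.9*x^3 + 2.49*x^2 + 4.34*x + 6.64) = 7.619*x^5 + 12.8349*x^4 + 16.2744*x^3 + 26.762*x^2 - 1.1504*x - 16.9984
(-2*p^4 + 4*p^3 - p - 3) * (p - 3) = -2*p^5 + 10*p^4 - 12*p^3 - p^2 + 9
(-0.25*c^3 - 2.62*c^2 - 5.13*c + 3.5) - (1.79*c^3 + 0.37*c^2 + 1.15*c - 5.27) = -2.04*c^3 - 2.99*c^2 - 6.28*c + 8.77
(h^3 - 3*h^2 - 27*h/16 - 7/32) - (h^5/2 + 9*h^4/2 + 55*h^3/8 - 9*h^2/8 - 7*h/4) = -h^5/2 - 9*h^4/2 - 47*h^3/8 - 15*h^2/8 + h/16 - 7/32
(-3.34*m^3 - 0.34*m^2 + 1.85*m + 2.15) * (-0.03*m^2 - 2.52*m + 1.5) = 0.1002*m^5 + 8.427*m^4 - 4.2087*m^3 - 5.2365*m^2 - 2.643*m + 3.225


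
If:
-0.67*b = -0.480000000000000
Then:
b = 0.72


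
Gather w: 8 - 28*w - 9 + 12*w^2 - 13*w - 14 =12*w^2 - 41*w - 15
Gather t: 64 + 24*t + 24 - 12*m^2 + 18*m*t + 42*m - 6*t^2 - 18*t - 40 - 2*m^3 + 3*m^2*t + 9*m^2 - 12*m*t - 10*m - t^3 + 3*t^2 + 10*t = -2*m^3 - 3*m^2 + 32*m - t^3 - 3*t^2 + t*(3*m^2 + 6*m + 16) + 48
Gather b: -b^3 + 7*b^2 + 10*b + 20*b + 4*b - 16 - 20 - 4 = -b^3 + 7*b^2 + 34*b - 40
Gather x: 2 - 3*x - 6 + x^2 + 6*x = x^2 + 3*x - 4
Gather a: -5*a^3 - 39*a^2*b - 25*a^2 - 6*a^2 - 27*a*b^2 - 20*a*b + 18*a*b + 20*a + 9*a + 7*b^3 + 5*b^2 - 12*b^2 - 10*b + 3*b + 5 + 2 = -5*a^3 + a^2*(-39*b - 31) + a*(-27*b^2 - 2*b + 29) + 7*b^3 - 7*b^2 - 7*b + 7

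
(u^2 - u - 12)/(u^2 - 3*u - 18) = (u - 4)/(u - 6)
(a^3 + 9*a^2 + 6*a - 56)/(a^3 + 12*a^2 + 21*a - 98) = (a + 4)/(a + 7)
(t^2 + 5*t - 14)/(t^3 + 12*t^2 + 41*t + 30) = (t^2 + 5*t - 14)/(t^3 + 12*t^2 + 41*t + 30)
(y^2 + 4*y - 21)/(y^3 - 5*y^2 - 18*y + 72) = (y + 7)/(y^2 - 2*y - 24)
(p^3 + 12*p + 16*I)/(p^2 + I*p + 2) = (p^2 - 2*I*p + 8)/(p - I)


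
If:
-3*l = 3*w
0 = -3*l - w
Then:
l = 0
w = 0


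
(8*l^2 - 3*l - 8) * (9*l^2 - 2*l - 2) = 72*l^4 - 43*l^3 - 82*l^2 + 22*l + 16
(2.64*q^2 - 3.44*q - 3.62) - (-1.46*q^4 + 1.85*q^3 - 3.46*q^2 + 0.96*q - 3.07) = 1.46*q^4 - 1.85*q^3 + 6.1*q^2 - 4.4*q - 0.55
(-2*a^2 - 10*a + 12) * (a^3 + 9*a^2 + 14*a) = -2*a^5 - 28*a^4 - 106*a^3 - 32*a^2 + 168*a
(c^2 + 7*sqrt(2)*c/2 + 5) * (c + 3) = c^3 + 3*c^2 + 7*sqrt(2)*c^2/2 + 5*c + 21*sqrt(2)*c/2 + 15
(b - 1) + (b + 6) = 2*b + 5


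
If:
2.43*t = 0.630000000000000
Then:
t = 0.26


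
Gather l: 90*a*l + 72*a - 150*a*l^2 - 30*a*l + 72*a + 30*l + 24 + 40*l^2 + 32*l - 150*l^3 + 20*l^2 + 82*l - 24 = 144*a - 150*l^3 + l^2*(60 - 150*a) + l*(60*a + 144)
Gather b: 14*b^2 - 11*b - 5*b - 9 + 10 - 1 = 14*b^2 - 16*b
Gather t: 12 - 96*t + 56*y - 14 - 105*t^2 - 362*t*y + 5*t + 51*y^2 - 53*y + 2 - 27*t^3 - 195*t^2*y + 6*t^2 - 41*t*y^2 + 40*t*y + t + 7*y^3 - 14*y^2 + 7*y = -27*t^3 + t^2*(-195*y - 99) + t*(-41*y^2 - 322*y - 90) + 7*y^3 + 37*y^2 + 10*y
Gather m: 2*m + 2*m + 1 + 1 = 4*m + 2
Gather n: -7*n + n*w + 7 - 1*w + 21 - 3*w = n*(w - 7) - 4*w + 28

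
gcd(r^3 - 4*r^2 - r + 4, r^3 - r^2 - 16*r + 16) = r^2 - 5*r + 4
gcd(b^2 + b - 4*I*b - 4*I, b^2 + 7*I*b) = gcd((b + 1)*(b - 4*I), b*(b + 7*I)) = 1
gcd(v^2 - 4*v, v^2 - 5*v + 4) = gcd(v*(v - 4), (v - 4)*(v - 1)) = v - 4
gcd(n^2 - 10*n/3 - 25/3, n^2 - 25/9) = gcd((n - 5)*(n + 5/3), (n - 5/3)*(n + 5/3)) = n + 5/3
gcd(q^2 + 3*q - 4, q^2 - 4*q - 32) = q + 4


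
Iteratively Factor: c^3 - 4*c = (c + 2)*(c^2 - 2*c) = (c - 2)*(c + 2)*(c)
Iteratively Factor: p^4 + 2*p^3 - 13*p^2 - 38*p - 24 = (p - 4)*(p^3 + 6*p^2 + 11*p + 6) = (p - 4)*(p + 2)*(p^2 + 4*p + 3) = (p - 4)*(p + 2)*(p + 3)*(p + 1)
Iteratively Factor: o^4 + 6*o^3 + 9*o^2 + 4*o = (o + 4)*(o^3 + 2*o^2 + o) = (o + 1)*(o + 4)*(o^2 + o) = (o + 1)^2*(o + 4)*(o)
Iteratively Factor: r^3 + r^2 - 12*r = (r)*(r^2 + r - 12) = r*(r - 3)*(r + 4)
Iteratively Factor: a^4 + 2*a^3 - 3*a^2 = (a + 3)*(a^3 - a^2) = a*(a + 3)*(a^2 - a) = a*(a - 1)*(a + 3)*(a)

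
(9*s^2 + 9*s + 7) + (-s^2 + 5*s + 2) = 8*s^2 + 14*s + 9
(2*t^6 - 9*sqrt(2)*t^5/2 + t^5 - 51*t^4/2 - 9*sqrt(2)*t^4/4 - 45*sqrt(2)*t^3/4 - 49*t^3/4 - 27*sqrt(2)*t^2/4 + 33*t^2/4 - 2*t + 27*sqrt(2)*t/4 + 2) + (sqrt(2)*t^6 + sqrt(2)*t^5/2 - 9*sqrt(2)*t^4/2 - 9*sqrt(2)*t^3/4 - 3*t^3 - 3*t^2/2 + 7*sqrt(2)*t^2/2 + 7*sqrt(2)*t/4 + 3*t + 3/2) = sqrt(2)*t^6 + 2*t^6 - 4*sqrt(2)*t^5 + t^5 - 51*t^4/2 - 27*sqrt(2)*t^4/4 - 27*sqrt(2)*t^3/2 - 61*t^3/4 - 13*sqrt(2)*t^2/4 + 27*t^2/4 + t + 17*sqrt(2)*t/2 + 7/2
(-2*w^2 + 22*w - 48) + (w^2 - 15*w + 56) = -w^2 + 7*w + 8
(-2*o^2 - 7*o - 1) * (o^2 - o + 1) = -2*o^4 - 5*o^3 + 4*o^2 - 6*o - 1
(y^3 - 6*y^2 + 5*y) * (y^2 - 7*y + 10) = y^5 - 13*y^4 + 57*y^3 - 95*y^2 + 50*y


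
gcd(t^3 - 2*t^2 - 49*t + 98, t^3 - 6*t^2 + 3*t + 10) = t - 2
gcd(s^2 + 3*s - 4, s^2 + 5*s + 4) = s + 4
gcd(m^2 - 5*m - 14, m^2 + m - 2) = m + 2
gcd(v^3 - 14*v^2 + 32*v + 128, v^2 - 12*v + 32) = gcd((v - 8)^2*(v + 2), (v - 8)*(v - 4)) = v - 8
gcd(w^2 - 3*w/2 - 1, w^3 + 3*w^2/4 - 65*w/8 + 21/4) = w - 2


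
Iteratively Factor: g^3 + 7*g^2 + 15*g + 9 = (g + 1)*(g^2 + 6*g + 9) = (g + 1)*(g + 3)*(g + 3)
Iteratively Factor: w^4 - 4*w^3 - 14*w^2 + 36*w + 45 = (w - 5)*(w^3 + w^2 - 9*w - 9) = (w - 5)*(w + 3)*(w^2 - 2*w - 3) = (w - 5)*(w + 1)*(w + 3)*(w - 3)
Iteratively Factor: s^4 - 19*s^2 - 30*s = (s + 2)*(s^3 - 2*s^2 - 15*s) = s*(s + 2)*(s^2 - 2*s - 15) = s*(s + 2)*(s + 3)*(s - 5)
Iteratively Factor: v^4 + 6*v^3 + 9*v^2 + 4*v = (v + 1)*(v^3 + 5*v^2 + 4*v) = v*(v + 1)*(v^2 + 5*v + 4) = v*(v + 1)*(v + 4)*(v + 1)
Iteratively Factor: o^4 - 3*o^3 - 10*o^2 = (o)*(o^3 - 3*o^2 - 10*o) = o*(o + 2)*(o^2 - 5*o) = o*(o - 5)*(o + 2)*(o)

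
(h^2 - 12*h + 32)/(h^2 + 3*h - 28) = (h - 8)/(h + 7)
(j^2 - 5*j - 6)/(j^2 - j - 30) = (j + 1)/(j + 5)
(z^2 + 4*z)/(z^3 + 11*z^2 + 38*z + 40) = z/(z^2 + 7*z + 10)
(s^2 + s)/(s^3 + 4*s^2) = (s + 1)/(s*(s + 4))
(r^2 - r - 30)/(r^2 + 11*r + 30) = (r - 6)/(r + 6)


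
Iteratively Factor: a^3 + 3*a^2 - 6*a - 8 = (a + 1)*(a^2 + 2*a - 8) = (a + 1)*(a + 4)*(a - 2)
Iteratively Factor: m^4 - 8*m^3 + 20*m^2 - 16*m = (m - 4)*(m^3 - 4*m^2 + 4*m) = m*(m - 4)*(m^2 - 4*m + 4) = m*(m - 4)*(m - 2)*(m - 2)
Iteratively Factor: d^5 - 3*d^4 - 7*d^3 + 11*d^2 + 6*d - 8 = (d + 1)*(d^4 - 4*d^3 - 3*d^2 + 14*d - 8) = (d - 1)*(d + 1)*(d^3 - 3*d^2 - 6*d + 8) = (d - 1)^2*(d + 1)*(d^2 - 2*d - 8) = (d - 1)^2*(d + 1)*(d + 2)*(d - 4)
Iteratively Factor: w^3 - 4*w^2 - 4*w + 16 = (w - 4)*(w^2 - 4) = (w - 4)*(w + 2)*(w - 2)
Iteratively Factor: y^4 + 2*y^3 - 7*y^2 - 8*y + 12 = (y + 3)*(y^3 - y^2 - 4*y + 4) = (y - 1)*(y + 3)*(y^2 - 4) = (y - 2)*(y - 1)*(y + 3)*(y + 2)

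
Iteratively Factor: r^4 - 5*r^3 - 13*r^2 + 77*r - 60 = (r - 5)*(r^3 - 13*r + 12) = (r - 5)*(r - 1)*(r^2 + r - 12) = (r - 5)*(r - 1)*(r + 4)*(r - 3)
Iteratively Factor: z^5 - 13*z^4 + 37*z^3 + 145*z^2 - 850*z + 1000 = (z - 2)*(z^4 - 11*z^3 + 15*z^2 + 175*z - 500) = (z - 5)*(z - 2)*(z^3 - 6*z^2 - 15*z + 100) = (z - 5)^2*(z - 2)*(z^2 - z - 20) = (z - 5)^2*(z - 2)*(z + 4)*(z - 5)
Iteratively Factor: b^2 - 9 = (b - 3)*(b + 3)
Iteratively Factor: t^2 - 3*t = (t - 3)*(t)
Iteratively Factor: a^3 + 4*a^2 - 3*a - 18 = (a + 3)*(a^2 + a - 6) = (a + 3)^2*(a - 2)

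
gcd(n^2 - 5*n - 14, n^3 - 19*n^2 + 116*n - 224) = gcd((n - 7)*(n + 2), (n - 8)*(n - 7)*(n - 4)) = n - 7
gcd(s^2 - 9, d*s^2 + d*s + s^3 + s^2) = 1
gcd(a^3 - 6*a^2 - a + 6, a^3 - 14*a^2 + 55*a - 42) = a^2 - 7*a + 6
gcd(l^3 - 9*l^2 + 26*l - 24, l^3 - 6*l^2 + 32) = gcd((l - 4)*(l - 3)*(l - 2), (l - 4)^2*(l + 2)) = l - 4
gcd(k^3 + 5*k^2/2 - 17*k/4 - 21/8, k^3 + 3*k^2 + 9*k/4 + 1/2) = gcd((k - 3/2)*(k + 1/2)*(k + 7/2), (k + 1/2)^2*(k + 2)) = k + 1/2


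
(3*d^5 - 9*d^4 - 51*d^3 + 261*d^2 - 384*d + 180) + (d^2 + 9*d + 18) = 3*d^5 - 9*d^4 - 51*d^3 + 262*d^2 - 375*d + 198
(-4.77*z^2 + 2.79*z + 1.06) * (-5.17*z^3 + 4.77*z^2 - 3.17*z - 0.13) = 24.6609*z^5 - 37.1772*z^4 + 22.949*z^3 - 3.168*z^2 - 3.7229*z - 0.1378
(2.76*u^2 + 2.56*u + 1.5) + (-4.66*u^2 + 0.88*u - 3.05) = -1.9*u^2 + 3.44*u - 1.55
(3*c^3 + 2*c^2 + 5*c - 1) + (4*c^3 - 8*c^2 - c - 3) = 7*c^3 - 6*c^2 + 4*c - 4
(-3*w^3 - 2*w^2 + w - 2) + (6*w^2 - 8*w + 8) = -3*w^3 + 4*w^2 - 7*w + 6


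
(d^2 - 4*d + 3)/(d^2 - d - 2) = (-d^2 + 4*d - 3)/(-d^2 + d + 2)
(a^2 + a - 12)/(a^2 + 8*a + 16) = (a - 3)/(a + 4)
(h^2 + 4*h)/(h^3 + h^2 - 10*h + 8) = h/(h^2 - 3*h + 2)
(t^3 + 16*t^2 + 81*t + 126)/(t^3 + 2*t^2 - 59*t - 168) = (t + 6)/(t - 8)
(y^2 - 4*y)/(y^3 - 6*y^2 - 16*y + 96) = y/(y^2 - 2*y - 24)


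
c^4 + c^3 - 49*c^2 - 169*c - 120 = (c - 8)*(c + 1)*(c + 3)*(c + 5)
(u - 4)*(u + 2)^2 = u^3 - 12*u - 16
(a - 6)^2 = a^2 - 12*a + 36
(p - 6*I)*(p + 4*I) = p^2 - 2*I*p + 24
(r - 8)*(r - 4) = r^2 - 12*r + 32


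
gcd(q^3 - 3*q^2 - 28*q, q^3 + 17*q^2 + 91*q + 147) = 1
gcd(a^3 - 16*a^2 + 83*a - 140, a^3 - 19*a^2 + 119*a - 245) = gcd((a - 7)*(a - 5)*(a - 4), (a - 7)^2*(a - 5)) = a^2 - 12*a + 35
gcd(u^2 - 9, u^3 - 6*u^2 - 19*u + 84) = u - 3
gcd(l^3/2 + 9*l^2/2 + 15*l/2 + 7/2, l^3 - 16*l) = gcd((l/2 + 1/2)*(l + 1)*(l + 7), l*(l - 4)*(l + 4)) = 1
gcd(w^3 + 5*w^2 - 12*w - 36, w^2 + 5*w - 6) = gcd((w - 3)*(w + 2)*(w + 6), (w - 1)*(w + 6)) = w + 6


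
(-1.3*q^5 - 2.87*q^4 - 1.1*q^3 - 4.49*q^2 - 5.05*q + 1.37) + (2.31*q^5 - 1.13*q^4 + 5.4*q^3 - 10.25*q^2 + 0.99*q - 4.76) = 1.01*q^5 - 4.0*q^4 + 4.3*q^3 - 14.74*q^2 - 4.06*q - 3.39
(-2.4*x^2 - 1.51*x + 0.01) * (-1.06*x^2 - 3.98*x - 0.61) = 2.544*x^4 + 11.1526*x^3 + 7.4632*x^2 + 0.8813*x - 0.0061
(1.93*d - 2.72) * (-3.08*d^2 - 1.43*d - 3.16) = -5.9444*d^3 + 5.6177*d^2 - 2.2092*d + 8.5952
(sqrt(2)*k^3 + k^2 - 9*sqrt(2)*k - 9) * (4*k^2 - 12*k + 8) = 4*sqrt(2)*k^5 - 12*sqrt(2)*k^4 + 4*k^4 - 28*sqrt(2)*k^3 - 12*k^3 - 28*k^2 + 108*sqrt(2)*k^2 - 72*sqrt(2)*k + 108*k - 72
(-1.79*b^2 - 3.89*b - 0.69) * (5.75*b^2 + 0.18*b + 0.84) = -10.2925*b^4 - 22.6897*b^3 - 6.1713*b^2 - 3.3918*b - 0.5796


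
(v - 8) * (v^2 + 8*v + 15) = v^3 - 49*v - 120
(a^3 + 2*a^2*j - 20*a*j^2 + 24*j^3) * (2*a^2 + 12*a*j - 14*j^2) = 2*a^5 + 16*a^4*j - 30*a^3*j^2 - 220*a^2*j^3 + 568*a*j^4 - 336*j^5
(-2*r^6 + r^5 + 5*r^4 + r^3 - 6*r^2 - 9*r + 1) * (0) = 0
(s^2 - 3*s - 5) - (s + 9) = s^2 - 4*s - 14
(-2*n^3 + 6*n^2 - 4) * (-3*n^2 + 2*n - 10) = 6*n^5 - 22*n^4 + 32*n^3 - 48*n^2 - 8*n + 40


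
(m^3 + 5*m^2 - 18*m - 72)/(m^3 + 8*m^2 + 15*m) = (m^2 + 2*m - 24)/(m*(m + 5))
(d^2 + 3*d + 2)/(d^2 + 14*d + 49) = (d^2 + 3*d + 2)/(d^2 + 14*d + 49)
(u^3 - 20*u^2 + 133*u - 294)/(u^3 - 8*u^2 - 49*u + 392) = (u^2 - 13*u + 42)/(u^2 - u - 56)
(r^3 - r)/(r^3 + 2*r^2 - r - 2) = r/(r + 2)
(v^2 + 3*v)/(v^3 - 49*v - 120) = v/(v^2 - 3*v - 40)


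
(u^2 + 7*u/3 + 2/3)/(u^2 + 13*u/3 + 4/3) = (u + 2)/(u + 4)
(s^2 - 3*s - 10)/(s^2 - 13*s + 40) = (s + 2)/(s - 8)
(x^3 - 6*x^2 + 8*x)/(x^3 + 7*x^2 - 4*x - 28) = x*(x - 4)/(x^2 + 9*x + 14)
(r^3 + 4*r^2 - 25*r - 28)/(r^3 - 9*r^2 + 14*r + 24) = (r + 7)/(r - 6)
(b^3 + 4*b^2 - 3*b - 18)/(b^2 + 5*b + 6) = (b^2 + b - 6)/(b + 2)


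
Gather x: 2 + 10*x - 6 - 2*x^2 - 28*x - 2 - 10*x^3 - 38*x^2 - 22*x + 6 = -10*x^3 - 40*x^2 - 40*x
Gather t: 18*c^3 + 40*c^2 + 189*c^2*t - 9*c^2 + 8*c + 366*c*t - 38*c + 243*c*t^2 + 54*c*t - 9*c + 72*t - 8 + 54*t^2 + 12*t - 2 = 18*c^3 + 31*c^2 - 39*c + t^2*(243*c + 54) + t*(189*c^2 + 420*c + 84) - 10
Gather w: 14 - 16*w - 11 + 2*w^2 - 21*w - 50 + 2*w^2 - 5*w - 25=4*w^2 - 42*w - 72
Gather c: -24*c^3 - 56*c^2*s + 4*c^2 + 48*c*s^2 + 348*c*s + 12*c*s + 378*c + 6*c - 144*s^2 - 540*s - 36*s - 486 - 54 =-24*c^3 + c^2*(4 - 56*s) + c*(48*s^2 + 360*s + 384) - 144*s^2 - 576*s - 540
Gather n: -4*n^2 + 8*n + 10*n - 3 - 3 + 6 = -4*n^2 + 18*n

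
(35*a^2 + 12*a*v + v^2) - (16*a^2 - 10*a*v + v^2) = 19*a^2 + 22*a*v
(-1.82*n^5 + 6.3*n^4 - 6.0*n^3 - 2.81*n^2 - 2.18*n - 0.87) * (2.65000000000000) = -4.823*n^5 + 16.695*n^4 - 15.9*n^3 - 7.4465*n^2 - 5.777*n - 2.3055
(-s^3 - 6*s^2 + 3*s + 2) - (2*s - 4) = -s^3 - 6*s^2 + s + 6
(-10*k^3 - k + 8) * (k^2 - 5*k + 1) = -10*k^5 + 50*k^4 - 11*k^3 + 13*k^2 - 41*k + 8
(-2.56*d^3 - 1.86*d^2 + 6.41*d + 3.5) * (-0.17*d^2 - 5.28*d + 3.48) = 0.4352*d^5 + 13.833*d^4 - 0.177699999999999*d^3 - 40.9126*d^2 + 3.8268*d + 12.18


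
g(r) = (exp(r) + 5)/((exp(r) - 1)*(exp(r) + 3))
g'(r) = exp(r)/((exp(r) - 1)*(exp(r) + 3)) - (exp(r) + 5)*exp(r)/((exp(r) - 1)*(exp(r) + 3)^2) - (exp(r) + 5)*exp(r)/((exp(r) - 1)^2*(exp(r) + 3))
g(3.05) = 0.05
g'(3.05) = -0.06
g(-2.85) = -1.76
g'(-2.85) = -0.09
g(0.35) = 3.47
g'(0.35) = -12.08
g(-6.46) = -1.67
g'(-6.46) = -0.00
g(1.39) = 0.43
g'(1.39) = -0.62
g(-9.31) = -1.67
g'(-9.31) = -0.00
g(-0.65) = -3.28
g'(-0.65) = -3.41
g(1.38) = 0.43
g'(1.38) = -0.63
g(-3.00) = -1.74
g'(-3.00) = -0.08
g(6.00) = 0.00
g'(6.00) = 0.00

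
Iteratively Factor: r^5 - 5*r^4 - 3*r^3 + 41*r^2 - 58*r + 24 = (r - 2)*(r^4 - 3*r^3 - 9*r^2 + 23*r - 12) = (r - 2)*(r - 1)*(r^3 - 2*r^2 - 11*r + 12) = (r - 4)*(r - 2)*(r - 1)*(r^2 + 2*r - 3) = (r - 4)*(r - 2)*(r - 1)*(r + 3)*(r - 1)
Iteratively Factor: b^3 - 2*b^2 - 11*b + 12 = (b + 3)*(b^2 - 5*b + 4) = (b - 4)*(b + 3)*(b - 1)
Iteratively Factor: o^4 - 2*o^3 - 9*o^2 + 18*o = (o - 2)*(o^3 - 9*o) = (o - 3)*(o - 2)*(o^2 + 3*o) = (o - 3)*(o - 2)*(o + 3)*(o)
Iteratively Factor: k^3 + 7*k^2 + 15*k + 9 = (k + 1)*(k^2 + 6*k + 9) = (k + 1)*(k + 3)*(k + 3)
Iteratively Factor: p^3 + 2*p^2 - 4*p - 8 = (p + 2)*(p^2 - 4) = (p + 2)^2*(p - 2)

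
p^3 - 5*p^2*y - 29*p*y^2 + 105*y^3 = (p - 7*y)*(p - 3*y)*(p + 5*y)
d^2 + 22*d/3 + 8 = (d + 4/3)*(d + 6)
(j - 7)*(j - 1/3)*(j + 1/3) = j^3 - 7*j^2 - j/9 + 7/9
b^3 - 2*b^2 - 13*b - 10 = (b - 5)*(b + 1)*(b + 2)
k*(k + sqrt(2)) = k^2 + sqrt(2)*k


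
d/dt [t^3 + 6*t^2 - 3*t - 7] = 3*t^2 + 12*t - 3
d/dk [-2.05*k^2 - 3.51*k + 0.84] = -4.1*k - 3.51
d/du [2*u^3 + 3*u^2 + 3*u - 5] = 6*u^2 + 6*u + 3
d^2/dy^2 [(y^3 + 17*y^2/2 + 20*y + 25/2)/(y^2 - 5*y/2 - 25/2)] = 120/(y^3 - 15*y^2 + 75*y - 125)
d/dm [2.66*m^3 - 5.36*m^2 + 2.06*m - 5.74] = 7.98*m^2 - 10.72*m + 2.06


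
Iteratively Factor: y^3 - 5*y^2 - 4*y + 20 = (y - 5)*(y^2 - 4) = (y - 5)*(y + 2)*(y - 2)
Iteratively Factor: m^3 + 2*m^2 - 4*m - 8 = (m - 2)*(m^2 + 4*m + 4) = (m - 2)*(m + 2)*(m + 2)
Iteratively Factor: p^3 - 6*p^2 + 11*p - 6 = (p - 3)*(p^2 - 3*p + 2) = (p - 3)*(p - 2)*(p - 1)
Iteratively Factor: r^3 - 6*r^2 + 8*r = (r - 4)*(r^2 - 2*r) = r*(r - 4)*(r - 2)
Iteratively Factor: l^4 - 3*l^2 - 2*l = (l + 1)*(l^3 - l^2 - 2*l) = l*(l + 1)*(l^2 - l - 2) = l*(l + 1)^2*(l - 2)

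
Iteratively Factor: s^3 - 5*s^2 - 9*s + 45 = (s - 5)*(s^2 - 9) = (s - 5)*(s + 3)*(s - 3)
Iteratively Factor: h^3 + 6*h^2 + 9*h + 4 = (h + 1)*(h^2 + 5*h + 4) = (h + 1)^2*(h + 4)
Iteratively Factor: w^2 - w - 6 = (w - 3)*(w + 2)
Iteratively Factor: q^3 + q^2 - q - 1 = (q + 1)*(q^2 - 1) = (q + 1)^2*(q - 1)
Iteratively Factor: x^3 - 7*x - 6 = (x + 2)*(x^2 - 2*x - 3) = (x + 1)*(x + 2)*(x - 3)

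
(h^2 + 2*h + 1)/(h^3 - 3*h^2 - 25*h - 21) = (h + 1)/(h^2 - 4*h - 21)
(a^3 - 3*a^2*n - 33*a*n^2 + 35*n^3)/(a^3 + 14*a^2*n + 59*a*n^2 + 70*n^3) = (a^2 - 8*a*n + 7*n^2)/(a^2 + 9*a*n + 14*n^2)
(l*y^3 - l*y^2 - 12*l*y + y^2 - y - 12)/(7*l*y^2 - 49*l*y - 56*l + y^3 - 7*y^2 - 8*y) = (-l*y^3 + l*y^2 + 12*l*y - y^2 + y + 12)/(-7*l*y^2 + 49*l*y + 56*l - y^3 + 7*y^2 + 8*y)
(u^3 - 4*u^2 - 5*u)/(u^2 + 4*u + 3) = u*(u - 5)/(u + 3)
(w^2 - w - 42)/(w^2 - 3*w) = (w^2 - w - 42)/(w*(w - 3))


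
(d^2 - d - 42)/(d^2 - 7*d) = (d + 6)/d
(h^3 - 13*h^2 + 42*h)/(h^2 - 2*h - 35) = h*(h - 6)/(h + 5)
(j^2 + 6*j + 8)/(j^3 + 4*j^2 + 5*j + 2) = (j + 4)/(j^2 + 2*j + 1)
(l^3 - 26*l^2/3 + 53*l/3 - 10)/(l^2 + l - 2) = (l^2 - 23*l/3 + 10)/(l + 2)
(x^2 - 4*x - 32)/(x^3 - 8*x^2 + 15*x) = (x^2 - 4*x - 32)/(x*(x^2 - 8*x + 15))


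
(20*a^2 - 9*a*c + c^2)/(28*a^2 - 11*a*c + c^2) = (5*a - c)/(7*a - c)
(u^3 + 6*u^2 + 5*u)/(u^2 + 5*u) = u + 1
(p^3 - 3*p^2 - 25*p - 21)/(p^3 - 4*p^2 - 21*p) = (p + 1)/p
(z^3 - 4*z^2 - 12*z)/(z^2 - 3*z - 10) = z*(z - 6)/(z - 5)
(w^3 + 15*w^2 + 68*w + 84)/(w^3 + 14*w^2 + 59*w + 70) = (w + 6)/(w + 5)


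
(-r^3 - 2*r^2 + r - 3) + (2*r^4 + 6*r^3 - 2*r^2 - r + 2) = 2*r^4 + 5*r^3 - 4*r^2 - 1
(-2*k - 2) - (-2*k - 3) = 1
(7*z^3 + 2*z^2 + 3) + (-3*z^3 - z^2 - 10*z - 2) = 4*z^3 + z^2 - 10*z + 1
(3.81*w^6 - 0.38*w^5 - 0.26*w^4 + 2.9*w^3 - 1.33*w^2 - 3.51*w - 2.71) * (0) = 0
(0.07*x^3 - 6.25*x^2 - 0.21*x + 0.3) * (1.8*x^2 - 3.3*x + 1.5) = 0.126*x^5 - 11.481*x^4 + 20.352*x^3 - 8.142*x^2 - 1.305*x + 0.45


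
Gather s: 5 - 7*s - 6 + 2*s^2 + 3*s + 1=2*s^2 - 4*s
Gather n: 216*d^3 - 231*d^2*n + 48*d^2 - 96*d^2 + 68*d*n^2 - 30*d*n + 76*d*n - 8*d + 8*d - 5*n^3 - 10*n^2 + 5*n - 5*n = 216*d^3 - 48*d^2 - 5*n^3 + n^2*(68*d - 10) + n*(-231*d^2 + 46*d)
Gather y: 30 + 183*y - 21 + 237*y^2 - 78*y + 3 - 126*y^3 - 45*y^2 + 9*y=-126*y^3 + 192*y^2 + 114*y + 12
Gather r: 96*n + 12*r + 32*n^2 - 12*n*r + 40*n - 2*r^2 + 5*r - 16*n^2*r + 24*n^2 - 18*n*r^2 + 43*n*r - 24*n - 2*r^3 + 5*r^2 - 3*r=56*n^2 + 112*n - 2*r^3 + r^2*(3 - 18*n) + r*(-16*n^2 + 31*n + 14)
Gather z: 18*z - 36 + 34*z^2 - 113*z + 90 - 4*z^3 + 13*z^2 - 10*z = -4*z^3 + 47*z^2 - 105*z + 54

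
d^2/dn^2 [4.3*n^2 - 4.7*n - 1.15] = 8.60000000000000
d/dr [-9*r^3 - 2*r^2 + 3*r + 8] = -27*r^2 - 4*r + 3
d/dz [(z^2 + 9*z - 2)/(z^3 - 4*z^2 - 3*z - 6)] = (-z^4 - 18*z^3 + 39*z^2 - 28*z - 60)/(z^6 - 8*z^5 + 10*z^4 + 12*z^3 + 57*z^2 + 36*z + 36)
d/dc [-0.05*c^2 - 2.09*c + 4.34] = -0.1*c - 2.09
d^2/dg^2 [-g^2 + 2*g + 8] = -2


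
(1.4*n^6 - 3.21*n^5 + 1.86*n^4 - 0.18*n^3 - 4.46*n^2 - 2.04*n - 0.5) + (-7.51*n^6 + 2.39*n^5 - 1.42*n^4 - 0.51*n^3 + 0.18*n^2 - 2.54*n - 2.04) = -6.11*n^6 - 0.82*n^5 + 0.44*n^4 - 0.69*n^3 - 4.28*n^2 - 4.58*n - 2.54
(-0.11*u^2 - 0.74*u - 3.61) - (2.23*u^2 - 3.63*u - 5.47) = -2.34*u^2 + 2.89*u + 1.86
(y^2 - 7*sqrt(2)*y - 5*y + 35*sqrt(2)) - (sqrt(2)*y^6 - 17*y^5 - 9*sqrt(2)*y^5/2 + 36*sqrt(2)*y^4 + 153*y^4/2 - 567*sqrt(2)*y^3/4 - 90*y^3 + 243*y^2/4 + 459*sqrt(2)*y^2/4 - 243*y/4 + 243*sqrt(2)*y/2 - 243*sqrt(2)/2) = -sqrt(2)*y^6 + 9*sqrt(2)*y^5/2 + 17*y^5 - 153*y^4/2 - 36*sqrt(2)*y^4 + 90*y^3 + 567*sqrt(2)*y^3/4 - 459*sqrt(2)*y^2/4 - 239*y^2/4 - 257*sqrt(2)*y/2 + 223*y/4 + 313*sqrt(2)/2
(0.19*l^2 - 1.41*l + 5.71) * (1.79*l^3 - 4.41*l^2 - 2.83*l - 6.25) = 0.3401*l^5 - 3.3618*l^4 + 15.9013*l^3 - 22.3783*l^2 - 7.3468*l - 35.6875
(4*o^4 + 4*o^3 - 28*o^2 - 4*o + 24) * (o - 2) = 4*o^5 - 4*o^4 - 36*o^3 + 52*o^2 + 32*o - 48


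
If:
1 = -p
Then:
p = -1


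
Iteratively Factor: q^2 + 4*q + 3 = (q + 3)*(q + 1)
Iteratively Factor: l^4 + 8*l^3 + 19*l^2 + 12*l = (l)*(l^3 + 8*l^2 + 19*l + 12) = l*(l + 3)*(l^2 + 5*l + 4) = l*(l + 3)*(l + 4)*(l + 1)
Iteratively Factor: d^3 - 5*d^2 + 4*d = (d)*(d^2 - 5*d + 4) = d*(d - 4)*(d - 1)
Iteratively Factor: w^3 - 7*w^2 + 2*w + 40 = (w - 5)*(w^2 - 2*w - 8) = (w - 5)*(w - 4)*(w + 2)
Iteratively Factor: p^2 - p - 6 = (p + 2)*(p - 3)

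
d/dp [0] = 0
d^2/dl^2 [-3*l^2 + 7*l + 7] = -6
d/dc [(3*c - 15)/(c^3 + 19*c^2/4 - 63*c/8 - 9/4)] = 24*(-16*c^3 + 82*c^2 + 380*c - 333)/(64*c^6 + 608*c^5 + 436*c^4 - 5076*c^3 + 2601*c^2 + 2268*c + 324)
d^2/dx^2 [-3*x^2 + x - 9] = -6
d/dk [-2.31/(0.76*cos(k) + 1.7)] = -1.7556*sin(k)/(0.76*cos(k) + 1.7)^2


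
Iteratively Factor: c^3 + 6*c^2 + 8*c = (c + 2)*(c^2 + 4*c) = (c + 2)*(c + 4)*(c)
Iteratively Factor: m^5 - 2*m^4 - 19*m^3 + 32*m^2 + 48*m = (m + 1)*(m^4 - 3*m^3 - 16*m^2 + 48*m) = (m - 4)*(m + 1)*(m^3 + m^2 - 12*m) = (m - 4)*(m + 1)*(m + 4)*(m^2 - 3*m) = m*(m - 4)*(m + 1)*(m + 4)*(m - 3)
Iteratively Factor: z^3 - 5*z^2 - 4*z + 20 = (z + 2)*(z^2 - 7*z + 10) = (z - 2)*(z + 2)*(z - 5)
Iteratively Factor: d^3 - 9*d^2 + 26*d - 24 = (d - 3)*(d^2 - 6*d + 8) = (d - 3)*(d - 2)*(d - 4)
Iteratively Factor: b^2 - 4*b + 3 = (b - 3)*(b - 1)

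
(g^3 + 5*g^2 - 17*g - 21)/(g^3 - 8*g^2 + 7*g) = (g^3 + 5*g^2 - 17*g - 21)/(g*(g^2 - 8*g + 7))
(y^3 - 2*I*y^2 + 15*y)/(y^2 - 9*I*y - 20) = y*(y + 3*I)/(y - 4*I)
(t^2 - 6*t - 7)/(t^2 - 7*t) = (t + 1)/t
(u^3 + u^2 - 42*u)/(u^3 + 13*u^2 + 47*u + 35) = u*(u - 6)/(u^2 + 6*u + 5)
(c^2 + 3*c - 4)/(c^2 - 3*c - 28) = (c - 1)/(c - 7)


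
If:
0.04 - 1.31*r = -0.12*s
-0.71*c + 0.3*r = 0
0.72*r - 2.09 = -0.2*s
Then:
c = 0.31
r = 0.74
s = 7.78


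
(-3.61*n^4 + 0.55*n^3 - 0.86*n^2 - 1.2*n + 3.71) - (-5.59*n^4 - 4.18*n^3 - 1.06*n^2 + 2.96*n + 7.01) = 1.98*n^4 + 4.73*n^3 + 0.2*n^2 - 4.16*n - 3.3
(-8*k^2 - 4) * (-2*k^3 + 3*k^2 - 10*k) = 16*k^5 - 24*k^4 + 88*k^3 - 12*k^2 + 40*k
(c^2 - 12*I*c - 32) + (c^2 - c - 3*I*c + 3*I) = 2*c^2 - c - 15*I*c - 32 + 3*I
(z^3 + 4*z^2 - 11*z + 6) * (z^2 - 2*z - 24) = z^5 + 2*z^4 - 43*z^3 - 68*z^2 + 252*z - 144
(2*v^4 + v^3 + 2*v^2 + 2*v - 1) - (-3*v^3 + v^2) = 2*v^4 + 4*v^3 + v^2 + 2*v - 1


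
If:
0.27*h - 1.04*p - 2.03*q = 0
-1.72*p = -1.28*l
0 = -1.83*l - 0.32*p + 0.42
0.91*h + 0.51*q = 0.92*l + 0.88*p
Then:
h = 0.37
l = 0.20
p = 0.15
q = -0.03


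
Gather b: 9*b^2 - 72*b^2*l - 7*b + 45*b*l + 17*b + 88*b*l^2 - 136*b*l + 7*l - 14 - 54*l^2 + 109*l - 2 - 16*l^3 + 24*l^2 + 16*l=b^2*(9 - 72*l) + b*(88*l^2 - 91*l + 10) - 16*l^3 - 30*l^2 + 132*l - 16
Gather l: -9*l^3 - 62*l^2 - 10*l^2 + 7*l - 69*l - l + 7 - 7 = -9*l^3 - 72*l^2 - 63*l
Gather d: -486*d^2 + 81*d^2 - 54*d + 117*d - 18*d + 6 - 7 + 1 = -405*d^2 + 45*d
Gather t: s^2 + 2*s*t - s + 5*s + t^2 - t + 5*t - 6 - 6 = s^2 + 4*s + t^2 + t*(2*s + 4) - 12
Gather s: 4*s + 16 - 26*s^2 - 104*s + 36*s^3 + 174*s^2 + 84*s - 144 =36*s^3 + 148*s^2 - 16*s - 128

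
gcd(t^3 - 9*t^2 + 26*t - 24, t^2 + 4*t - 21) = t - 3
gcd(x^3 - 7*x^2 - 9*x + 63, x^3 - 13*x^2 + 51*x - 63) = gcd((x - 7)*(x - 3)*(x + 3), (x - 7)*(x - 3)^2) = x^2 - 10*x + 21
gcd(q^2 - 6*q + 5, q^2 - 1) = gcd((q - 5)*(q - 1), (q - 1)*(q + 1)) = q - 1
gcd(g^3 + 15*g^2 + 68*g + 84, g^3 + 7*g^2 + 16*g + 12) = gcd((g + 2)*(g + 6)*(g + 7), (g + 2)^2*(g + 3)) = g + 2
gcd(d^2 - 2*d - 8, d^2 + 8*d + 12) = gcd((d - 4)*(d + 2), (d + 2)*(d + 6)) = d + 2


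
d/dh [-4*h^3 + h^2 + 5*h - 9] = -12*h^2 + 2*h + 5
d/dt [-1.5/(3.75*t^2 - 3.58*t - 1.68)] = (11.25*t - 5.37)/(-3.75*t^2 + 3.58*t + 1.68)^2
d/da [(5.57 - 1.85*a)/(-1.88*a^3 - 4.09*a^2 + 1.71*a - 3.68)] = (-6.956*a^3 + 23.8483*a^2 + 45.5626*a - 2.7167)/(3.5344*a^6 + 15.3784*a^5 + 10.2985*a^4 - 0.151*a^3 + 33.0265*a^2 - 12.5856*a + 13.5424)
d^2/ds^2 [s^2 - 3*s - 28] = 2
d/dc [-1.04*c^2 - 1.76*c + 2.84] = -2.08*c - 1.76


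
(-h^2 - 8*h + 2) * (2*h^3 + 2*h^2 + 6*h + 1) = -2*h^5 - 18*h^4 - 18*h^3 - 45*h^2 + 4*h + 2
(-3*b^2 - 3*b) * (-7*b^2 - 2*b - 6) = 21*b^4 + 27*b^3 + 24*b^2 + 18*b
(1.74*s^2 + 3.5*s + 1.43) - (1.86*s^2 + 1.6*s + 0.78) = -0.12*s^2 + 1.9*s + 0.65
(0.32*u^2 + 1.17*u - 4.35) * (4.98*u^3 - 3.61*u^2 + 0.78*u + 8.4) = 1.5936*u^5 + 4.6714*u^4 - 25.6371*u^3 + 19.3041*u^2 + 6.435*u - 36.54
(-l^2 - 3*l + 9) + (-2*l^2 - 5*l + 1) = -3*l^2 - 8*l + 10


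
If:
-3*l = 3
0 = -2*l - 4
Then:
No Solution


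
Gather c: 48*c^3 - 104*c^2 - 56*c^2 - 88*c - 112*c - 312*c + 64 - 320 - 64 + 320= 48*c^3 - 160*c^2 - 512*c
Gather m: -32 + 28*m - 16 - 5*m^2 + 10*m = -5*m^2 + 38*m - 48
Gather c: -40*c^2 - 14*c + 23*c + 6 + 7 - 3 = -40*c^2 + 9*c + 10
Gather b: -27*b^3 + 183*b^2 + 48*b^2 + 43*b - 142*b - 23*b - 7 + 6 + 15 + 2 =-27*b^3 + 231*b^2 - 122*b + 16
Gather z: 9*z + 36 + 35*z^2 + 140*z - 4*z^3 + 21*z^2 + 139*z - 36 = -4*z^3 + 56*z^2 + 288*z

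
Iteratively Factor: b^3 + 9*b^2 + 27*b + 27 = (b + 3)*(b^2 + 6*b + 9) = (b + 3)^2*(b + 3)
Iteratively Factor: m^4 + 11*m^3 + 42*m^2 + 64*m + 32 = (m + 2)*(m^3 + 9*m^2 + 24*m + 16) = (m + 1)*(m + 2)*(m^2 + 8*m + 16) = (m + 1)*(m + 2)*(m + 4)*(m + 4)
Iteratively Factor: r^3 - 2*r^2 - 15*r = (r - 5)*(r^2 + 3*r) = (r - 5)*(r + 3)*(r)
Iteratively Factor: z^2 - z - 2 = (z - 2)*(z + 1)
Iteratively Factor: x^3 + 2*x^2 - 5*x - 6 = (x + 3)*(x^2 - x - 2) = (x + 1)*(x + 3)*(x - 2)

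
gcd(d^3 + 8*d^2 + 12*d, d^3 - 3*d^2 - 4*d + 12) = d + 2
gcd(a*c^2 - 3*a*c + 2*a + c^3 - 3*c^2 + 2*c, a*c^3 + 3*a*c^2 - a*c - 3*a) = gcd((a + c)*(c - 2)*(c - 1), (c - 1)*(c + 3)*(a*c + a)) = c - 1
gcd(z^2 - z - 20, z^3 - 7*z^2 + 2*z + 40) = z - 5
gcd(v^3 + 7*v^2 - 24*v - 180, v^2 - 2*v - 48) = v + 6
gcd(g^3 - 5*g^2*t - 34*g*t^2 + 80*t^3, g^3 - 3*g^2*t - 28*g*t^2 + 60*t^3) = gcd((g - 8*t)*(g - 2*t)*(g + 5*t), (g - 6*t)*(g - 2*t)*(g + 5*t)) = -g^2 - 3*g*t + 10*t^2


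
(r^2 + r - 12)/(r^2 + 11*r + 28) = (r - 3)/(r + 7)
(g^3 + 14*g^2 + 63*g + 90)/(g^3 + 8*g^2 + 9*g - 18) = (g + 5)/(g - 1)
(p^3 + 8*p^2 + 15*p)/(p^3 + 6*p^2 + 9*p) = (p + 5)/(p + 3)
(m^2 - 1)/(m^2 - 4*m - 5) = (m - 1)/(m - 5)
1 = 1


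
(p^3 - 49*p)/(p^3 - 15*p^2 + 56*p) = (p + 7)/(p - 8)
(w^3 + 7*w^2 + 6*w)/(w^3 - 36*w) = (w + 1)/(w - 6)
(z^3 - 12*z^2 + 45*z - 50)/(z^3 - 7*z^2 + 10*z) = (z - 5)/z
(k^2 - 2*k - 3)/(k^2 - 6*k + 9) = (k + 1)/(k - 3)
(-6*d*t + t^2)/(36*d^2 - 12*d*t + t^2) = t/(-6*d + t)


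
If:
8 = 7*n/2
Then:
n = 16/7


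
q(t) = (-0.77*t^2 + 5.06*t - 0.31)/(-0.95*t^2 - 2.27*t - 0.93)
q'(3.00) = 0.21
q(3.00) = -0.49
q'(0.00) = -6.25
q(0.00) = 0.33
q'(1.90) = 0.26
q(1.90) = -0.75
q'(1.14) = 0.18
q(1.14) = -0.94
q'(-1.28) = 24.20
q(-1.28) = -19.20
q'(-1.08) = 7.75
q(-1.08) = -16.14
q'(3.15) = 0.20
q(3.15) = -0.46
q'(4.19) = 0.15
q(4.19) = -0.27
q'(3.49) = 0.19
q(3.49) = -0.39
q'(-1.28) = 24.20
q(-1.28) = -19.20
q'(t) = (5.06 - 1.54*t)/(-0.95*t^2 - 2.27*t - 0.93) + (1.9*t + 2.27)*(-0.77*t^2 + 5.06*t - 0.31)/(-0.95*t^2 - 2.27*t - 0.93)^2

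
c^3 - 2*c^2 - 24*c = c*(c - 6)*(c + 4)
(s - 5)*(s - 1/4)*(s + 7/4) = s^3 - 7*s^2/2 - 127*s/16 + 35/16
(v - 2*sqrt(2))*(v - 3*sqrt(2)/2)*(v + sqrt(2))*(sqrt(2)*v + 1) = sqrt(2)*v^4 - 4*v^3 - 7*sqrt(2)*v^2/2 + 11*v + 6*sqrt(2)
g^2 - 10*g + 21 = (g - 7)*(g - 3)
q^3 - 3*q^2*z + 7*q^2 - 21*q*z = q*(q + 7)*(q - 3*z)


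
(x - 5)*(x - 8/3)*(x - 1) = x^3 - 26*x^2/3 + 21*x - 40/3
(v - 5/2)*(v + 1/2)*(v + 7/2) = v^3 + 3*v^2/2 - 33*v/4 - 35/8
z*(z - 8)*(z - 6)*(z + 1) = z^4 - 13*z^3 + 34*z^2 + 48*z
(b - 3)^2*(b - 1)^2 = b^4 - 8*b^3 + 22*b^2 - 24*b + 9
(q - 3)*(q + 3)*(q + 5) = q^3 + 5*q^2 - 9*q - 45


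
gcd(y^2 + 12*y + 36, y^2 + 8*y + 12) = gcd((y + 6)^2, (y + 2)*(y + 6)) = y + 6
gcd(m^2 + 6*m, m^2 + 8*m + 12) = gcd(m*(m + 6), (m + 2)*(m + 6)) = m + 6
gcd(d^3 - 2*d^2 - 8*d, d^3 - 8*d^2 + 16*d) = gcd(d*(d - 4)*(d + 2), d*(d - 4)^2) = d^2 - 4*d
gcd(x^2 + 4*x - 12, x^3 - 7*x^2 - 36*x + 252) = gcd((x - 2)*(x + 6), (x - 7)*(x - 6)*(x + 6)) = x + 6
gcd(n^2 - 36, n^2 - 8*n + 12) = n - 6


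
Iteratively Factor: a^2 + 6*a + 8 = (a + 2)*(a + 4)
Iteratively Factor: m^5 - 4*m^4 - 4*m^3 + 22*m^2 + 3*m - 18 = (m + 2)*(m^4 - 6*m^3 + 8*m^2 + 6*m - 9) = (m - 1)*(m + 2)*(m^3 - 5*m^2 + 3*m + 9) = (m - 3)*(m - 1)*(m + 2)*(m^2 - 2*m - 3) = (m - 3)*(m - 1)*(m + 1)*(m + 2)*(m - 3)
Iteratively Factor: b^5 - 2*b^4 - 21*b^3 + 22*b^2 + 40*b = (b + 4)*(b^4 - 6*b^3 + 3*b^2 + 10*b) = (b + 1)*(b + 4)*(b^3 - 7*b^2 + 10*b) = (b - 2)*(b + 1)*(b + 4)*(b^2 - 5*b) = b*(b - 2)*(b + 1)*(b + 4)*(b - 5)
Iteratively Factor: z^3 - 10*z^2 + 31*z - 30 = (z - 2)*(z^2 - 8*z + 15) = (z - 3)*(z - 2)*(z - 5)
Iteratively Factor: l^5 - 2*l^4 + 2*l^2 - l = (l - 1)*(l^4 - l^3 - l^2 + l) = (l - 1)^2*(l^3 - l) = (l - 1)^2*(l + 1)*(l^2 - l) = (l - 1)^3*(l + 1)*(l)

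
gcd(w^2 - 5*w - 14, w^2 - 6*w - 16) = w + 2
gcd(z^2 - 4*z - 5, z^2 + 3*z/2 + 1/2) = z + 1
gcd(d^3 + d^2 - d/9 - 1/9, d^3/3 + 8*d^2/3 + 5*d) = 1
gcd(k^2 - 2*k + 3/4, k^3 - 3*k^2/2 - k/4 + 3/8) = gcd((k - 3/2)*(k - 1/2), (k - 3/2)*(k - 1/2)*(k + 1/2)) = k^2 - 2*k + 3/4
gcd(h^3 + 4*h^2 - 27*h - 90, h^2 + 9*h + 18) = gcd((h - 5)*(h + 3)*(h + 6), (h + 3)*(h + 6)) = h^2 + 9*h + 18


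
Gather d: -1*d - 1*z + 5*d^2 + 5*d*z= 5*d^2 + d*(5*z - 1) - z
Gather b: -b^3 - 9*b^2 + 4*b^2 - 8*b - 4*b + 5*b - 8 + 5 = -b^3 - 5*b^2 - 7*b - 3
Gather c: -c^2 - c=-c^2 - c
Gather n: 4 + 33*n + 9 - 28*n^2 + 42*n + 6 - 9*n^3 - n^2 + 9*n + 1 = -9*n^3 - 29*n^2 + 84*n + 20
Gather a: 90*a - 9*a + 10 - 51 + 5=81*a - 36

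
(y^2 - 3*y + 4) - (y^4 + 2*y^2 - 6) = -y^4 - y^2 - 3*y + 10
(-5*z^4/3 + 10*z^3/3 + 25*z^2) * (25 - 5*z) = 25*z^5/3 - 175*z^4/3 - 125*z^3/3 + 625*z^2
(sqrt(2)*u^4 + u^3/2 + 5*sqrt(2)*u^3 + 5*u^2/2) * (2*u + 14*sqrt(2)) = 2*sqrt(2)*u^5 + 10*sqrt(2)*u^4 + 29*u^4 + 7*sqrt(2)*u^3 + 145*u^3 + 35*sqrt(2)*u^2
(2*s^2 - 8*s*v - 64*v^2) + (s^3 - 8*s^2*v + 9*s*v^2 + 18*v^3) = s^3 - 8*s^2*v + 2*s^2 + 9*s*v^2 - 8*s*v + 18*v^3 - 64*v^2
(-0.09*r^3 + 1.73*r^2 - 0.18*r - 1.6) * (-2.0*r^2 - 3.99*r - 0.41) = 0.18*r^5 - 3.1009*r^4 - 6.5058*r^3 + 3.2089*r^2 + 6.4578*r + 0.656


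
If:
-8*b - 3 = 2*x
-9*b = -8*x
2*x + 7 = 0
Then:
No Solution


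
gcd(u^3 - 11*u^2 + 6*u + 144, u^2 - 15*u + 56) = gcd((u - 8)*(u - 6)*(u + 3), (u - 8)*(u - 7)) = u - 8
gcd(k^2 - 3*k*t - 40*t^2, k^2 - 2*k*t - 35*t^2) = k + 5*t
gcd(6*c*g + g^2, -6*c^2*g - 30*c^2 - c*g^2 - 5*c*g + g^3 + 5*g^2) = 1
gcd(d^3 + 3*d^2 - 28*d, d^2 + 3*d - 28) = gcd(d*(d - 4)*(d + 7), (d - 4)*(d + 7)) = d^2 + 3*d - 28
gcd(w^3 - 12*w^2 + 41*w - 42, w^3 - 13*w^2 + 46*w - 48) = w^2 - 5*w + 6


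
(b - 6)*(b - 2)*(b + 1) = b^3 - 7*b^2 + 4*b + 12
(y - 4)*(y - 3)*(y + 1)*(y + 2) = y^4 - 4*y^3 - 7*y^2 + 22*y + 24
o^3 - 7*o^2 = o^2*(o - 7)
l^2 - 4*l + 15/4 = (l - 5/2)*(l - 3/2)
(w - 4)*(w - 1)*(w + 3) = w^3 - 2*w^2 - 11*w + 12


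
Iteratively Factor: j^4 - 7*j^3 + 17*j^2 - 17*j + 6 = (j - 1)*(j^3 - 6*j^2 + 11*j - 6) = (j - 3)*(j - 1)*(j^2 - 3*j + 2) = (j - 3)*(j - 2)*(j - 1)*(j - 1)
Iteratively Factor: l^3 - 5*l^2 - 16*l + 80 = (l - 5)*(l^2 - 16) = (l - 5)*(l + 4)*(l - 4)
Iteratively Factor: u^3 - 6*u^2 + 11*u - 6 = (u - 2)*(u^2 - 4*u + 3) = (u - 3)*(u - 2)*(u - 1)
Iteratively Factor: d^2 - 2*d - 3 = (d + 1)*(d - 3)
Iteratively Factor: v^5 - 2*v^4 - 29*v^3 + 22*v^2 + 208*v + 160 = (v - 5)*(v^4 + 3*v^3 - 14*v^2 - 48*v - 32) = (v - 5)*(v + 1)*(v^3 + 2*v^2 - 16*v - 32) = (v - 5)*(v - 4)*(v + 1)*(v^2 + 6*v + 8) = (v - 5)*(v - 4)*(v + 1)*(v + 4)*(v + 2)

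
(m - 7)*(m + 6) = m^2 - m - 42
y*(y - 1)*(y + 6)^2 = y^4 + 11*y^3 + 24*y^2 - 36*y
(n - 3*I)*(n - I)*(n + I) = n^3 - 3*I*n^2 + n - 3*I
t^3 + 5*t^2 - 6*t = t*(t - 1)*(t + 6)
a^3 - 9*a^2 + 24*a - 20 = (a - 5)*(a - 2)^2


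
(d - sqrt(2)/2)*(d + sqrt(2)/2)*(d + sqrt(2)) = d^3 + sqrt(2)*d^2 - d/2 - sqrt(2)/2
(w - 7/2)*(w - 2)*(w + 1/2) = w^3 - 5*w^2 + 17*w/4 + 7/2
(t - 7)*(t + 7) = t^2 - 49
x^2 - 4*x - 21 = (x - 7)*(x + 3)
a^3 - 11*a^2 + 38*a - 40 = (a - 5)*(a - 4)*(a - 2)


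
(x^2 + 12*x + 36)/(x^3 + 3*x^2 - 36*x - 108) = (x + 6)/(x^2 - 3*x - 18)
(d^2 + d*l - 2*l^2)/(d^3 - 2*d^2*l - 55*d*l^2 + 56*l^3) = (d + 2*l)/(d^2 - d*l - 56*l^2)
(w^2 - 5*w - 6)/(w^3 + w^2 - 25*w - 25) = (w - 6)/(w^2 - 25)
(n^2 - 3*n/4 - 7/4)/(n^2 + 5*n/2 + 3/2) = (4*n - 7)/(2*(2*n + 3))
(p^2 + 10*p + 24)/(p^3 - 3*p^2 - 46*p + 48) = (p + 4)/(p^2 - 9*p + 8)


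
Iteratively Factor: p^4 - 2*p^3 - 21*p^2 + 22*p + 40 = (p - 5)*(p^3 + 3*p^2 - 6*p - 8) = (p - 5)*(p + 4)*(p^2 - p - 2) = (p - 5)*(p - 2)*(p + 4)*(p + 1)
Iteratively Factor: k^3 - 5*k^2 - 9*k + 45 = (k - 3)*(k^2 - 2*k - 15) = (k - 3)*(k + 3)*(k - 5)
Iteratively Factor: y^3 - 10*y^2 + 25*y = (y - 5)*(y^2 - 5*y) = y*(y - 5)*(y - 5)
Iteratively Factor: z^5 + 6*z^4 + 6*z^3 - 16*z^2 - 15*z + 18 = (z - 1)*(z^4 + 7*z^3 + 13*z^2 - 3*z - 18) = (z - 1)*(z + 3)*(z^3 + 4*z^2 + z - 6) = (z - 1)*(z + 3)^2*(z^2 + z - 2) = (z - 1)*(z + 2)*(z + 3)^2*(z - 1)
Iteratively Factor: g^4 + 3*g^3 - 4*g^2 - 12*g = (g - 2)*(g^3 + 5*g^2 + 6*g) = (g - 2)*(g + 3)*(g^2 + 2*g) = (g - 2)*(g + 2)*(g + 3)*(g)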